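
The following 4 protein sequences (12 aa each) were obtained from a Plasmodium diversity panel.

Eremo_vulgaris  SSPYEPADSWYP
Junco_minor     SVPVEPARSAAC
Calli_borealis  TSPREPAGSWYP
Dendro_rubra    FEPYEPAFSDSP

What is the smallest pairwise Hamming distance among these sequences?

Pairwise Hamming distances:
  Eremo_vulgaris vs Junco_minor: 6
  Eremo_vulgaris vs Calli_borealis: 3
  Eremo_vulgaris vs Dendro_rubra: 5
  Junco_minor vs Calli_borealis: 7
  Junco_minor vs Dendro_rubra: 7
  Calli_borealis vs Dendro_rubra: 6
The smallest is 3, between Eremo_vulgaris and Calli_borealis.

3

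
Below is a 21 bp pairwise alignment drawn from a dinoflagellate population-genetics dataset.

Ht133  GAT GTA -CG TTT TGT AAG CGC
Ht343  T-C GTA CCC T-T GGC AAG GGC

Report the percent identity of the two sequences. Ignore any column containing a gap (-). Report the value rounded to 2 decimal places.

66.67%

Excluding the 3 gap columns leaves 18 comparable sites.
The sequences differ at positions 1 (G/T), 3 (T/C), 9 (G/C), 13 (T/G), 15 (T/C), 19 (C/G).
12 of the 18 comparable sites match, so the percent identity is 12/18 × 100 = 66.67%.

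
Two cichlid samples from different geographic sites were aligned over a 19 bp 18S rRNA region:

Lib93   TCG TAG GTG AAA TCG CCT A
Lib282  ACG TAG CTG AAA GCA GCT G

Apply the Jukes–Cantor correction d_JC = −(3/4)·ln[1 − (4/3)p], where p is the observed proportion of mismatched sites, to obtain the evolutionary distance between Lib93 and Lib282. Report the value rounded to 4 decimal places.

0.4099

The sequences differ at positions 1 (T/A), 7 (G/C), 13 (T/G), 15 (G/A), 16 (C/G), 19 (A/G).
p = 6/19 = 0.315789.
d = −0.75 · ln(1 − (4/3)·0.315789) = −0.75 · ln(0.578948) = −0.75 · (-0.546543) = 0.4099.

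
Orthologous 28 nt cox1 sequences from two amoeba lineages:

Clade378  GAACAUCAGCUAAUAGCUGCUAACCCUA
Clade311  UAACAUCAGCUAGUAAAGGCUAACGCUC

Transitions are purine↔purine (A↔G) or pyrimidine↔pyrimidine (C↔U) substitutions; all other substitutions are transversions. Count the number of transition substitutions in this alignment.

2

Mismatches occur at site 1 (G↔U, transversion), site 13 (A↔G, transition), site 16 (G↔A, transition), site 17 (C↔A, transversion), site 18 (U↔G, transversion), site 25 (C↔G, transversion), site 28 (A↔C, transversion).
Of the 7 differences, 2 transitions and 5 transversions, so the answer is 2.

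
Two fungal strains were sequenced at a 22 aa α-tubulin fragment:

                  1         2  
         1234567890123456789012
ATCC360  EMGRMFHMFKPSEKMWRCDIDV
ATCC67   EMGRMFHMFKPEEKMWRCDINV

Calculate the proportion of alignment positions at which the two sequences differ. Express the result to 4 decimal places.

The sequences differ at positions 12 (S/E), 21 (D/N).
There are 2 differences over 22 sites, so p = 2/22 = 0.0909.

0.0909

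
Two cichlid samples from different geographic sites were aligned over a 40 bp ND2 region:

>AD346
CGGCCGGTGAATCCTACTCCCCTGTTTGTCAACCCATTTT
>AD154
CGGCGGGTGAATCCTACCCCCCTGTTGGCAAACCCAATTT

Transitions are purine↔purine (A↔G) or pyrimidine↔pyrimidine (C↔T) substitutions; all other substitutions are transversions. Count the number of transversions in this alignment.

4

Differing sites — 5:C/G (Tv); 18:T/C (Ti); 27:T/G (Tv); 29:T/C (Ti); 30:C/A (Tv); 37:T/A (Tv).
Of the 6 differences, 2 transitions and 4 transversions, so the answer is 4.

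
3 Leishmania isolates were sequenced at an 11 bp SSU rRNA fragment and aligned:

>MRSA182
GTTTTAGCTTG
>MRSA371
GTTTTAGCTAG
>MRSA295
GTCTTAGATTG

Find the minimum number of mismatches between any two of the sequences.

1

Pairwise Hamming distances:
  MRSA182 vs MRSA371: 1
  MRSA182 vs MRSA295: 2
  MRSA371 vs MRSA295: 3
The smallest is 1, between MRSA182 and MRSA371.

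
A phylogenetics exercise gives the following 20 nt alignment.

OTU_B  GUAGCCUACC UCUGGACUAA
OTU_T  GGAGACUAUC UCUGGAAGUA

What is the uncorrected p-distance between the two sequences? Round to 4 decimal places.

0.3000

Mismatches occur at site 2 (U/G), site 5 (C/A), site 9 (C/U), site 17 (C/A), site 18 (U/G), site 19 (A/U).
There are 6 differences over 20 sites, so p = 6/20 = 0.3000.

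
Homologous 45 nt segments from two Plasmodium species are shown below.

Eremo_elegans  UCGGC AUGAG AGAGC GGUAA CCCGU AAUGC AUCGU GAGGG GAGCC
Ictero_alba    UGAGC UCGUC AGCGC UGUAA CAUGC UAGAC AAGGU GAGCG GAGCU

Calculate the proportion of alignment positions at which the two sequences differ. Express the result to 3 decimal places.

Mismatches occur at site 2 (C↔G), site 3 (G↔A), site 6 (A↔U), site 7 (U↔C), site 9 (A↔U), site 10 (G↔C), site 13 (A↔C), site 16 (G↔U), site 22 (C↔A), site 23 (C↔U), site 25 (U↔C), site 26 (A↔U), site 28 (U↔G), site 29 (G↔A), site 32 (U↔A), site 33 (C↔G), site 39 (G↔C), site 45 (C↔U).
There are 18 differences over 45 sites, so p = 18/45 = 0.400.

0.400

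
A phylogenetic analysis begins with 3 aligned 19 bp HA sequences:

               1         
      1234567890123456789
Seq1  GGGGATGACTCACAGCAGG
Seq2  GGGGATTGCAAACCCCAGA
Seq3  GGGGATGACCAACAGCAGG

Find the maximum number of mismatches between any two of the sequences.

Pairwise Hamming distances:
  Seq1 vs Seq2: 7
  Seq1 vs Seq3: 2
  Seq2 vs Seq3: 6
The largest is 7, between Seq1 and Seq2.

7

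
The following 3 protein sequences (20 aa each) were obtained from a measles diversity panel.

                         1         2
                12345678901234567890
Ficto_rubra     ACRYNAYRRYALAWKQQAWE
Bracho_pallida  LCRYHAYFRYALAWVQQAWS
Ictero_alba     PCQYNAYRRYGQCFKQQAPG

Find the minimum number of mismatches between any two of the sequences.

Pairwise Hamming distances:
  Ficto_rubra vs Bracho_pallida: 5
  Ficto_rubra vs Ictero_alba: 8
  Bracho_pallida vs Ictero_alba: 11
The smallest is 5, between Ficto_rubra and Bracho_pallida.

5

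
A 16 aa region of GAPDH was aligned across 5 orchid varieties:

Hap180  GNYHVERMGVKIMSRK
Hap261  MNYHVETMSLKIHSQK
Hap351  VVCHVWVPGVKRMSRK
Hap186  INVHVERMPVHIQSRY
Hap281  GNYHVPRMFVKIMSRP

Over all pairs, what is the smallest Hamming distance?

3

Pairwise Hamming distances:
  Hap180 vs Hap261: 6
  Hap180 vs Hap351: 7
  Hap180 vs Hap186: 6
  Hap180 vs Hap281: 3
  Hap261 vs Hap351: 11
  Hap261 vs Hap186: 9
  Hap261 vs Hap281: 8
  Hap351 vs Hap186: 11
  Hap351 vs Hap281: 9
  Hap186 vs Hap281: 7
The smallest is 3, between Hap180 and Hap281.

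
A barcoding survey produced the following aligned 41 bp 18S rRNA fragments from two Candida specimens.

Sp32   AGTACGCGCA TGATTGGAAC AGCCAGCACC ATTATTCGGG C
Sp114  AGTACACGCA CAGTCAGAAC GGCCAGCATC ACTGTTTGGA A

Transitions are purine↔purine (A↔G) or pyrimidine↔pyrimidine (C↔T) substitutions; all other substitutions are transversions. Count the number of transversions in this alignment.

1

The sequences differ at positions 6 (G/A, transition), 11 (T/C, transition), 12 (G/A, transition), 13 (A/G, transition), 15 (T/C, transition), 16 (G/A, transition), 21 (A/G, transition), 29 (C/T, transition), 32 (T/C, transition), 34 (A/G, transition), 37 (C/T, transition), 40 (G/A, transition), 41 (C/A, transversion).
Of the 13 differences, 12 transitions and 1 transversion, so the answer is 1.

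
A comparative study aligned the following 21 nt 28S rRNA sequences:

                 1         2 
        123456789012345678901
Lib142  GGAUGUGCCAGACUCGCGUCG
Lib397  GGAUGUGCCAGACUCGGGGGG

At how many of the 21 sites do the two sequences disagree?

3

The sequences differ at positions 17 (C/G), 19 (U/G), 20 (C/G).
That gives 3 mismatches out of 21 aligned sites, so the Hamming distance is 3.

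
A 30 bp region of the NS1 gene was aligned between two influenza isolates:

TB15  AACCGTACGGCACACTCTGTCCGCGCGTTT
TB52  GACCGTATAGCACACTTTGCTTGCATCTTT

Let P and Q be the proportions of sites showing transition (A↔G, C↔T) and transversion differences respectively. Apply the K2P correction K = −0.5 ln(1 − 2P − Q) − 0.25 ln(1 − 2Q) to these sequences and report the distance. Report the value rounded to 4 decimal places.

The sequences differ at positions 1 (A/G, transition), 8 (C/T, transition), 9 (G/A, transition), 17 (C/T, transition), 20 (T/C, transition), 21 (C/T, transition), 22 (C/T, transition), 25 (G/A, transition), 26 (C/T, transition), 27 (G/C, transversion).
Of the 10 differences, 9 transitions and 1 transversion over 30 sites: P = 9/30 = 0.300000, Q = 1/30 = 0.033333.
d = −0.5·ln(0.366667) − 0.25·ln(0.933334) = −0.5·(-1.003301) − 0.25·(-0.068992) = 0.5189.

0.5189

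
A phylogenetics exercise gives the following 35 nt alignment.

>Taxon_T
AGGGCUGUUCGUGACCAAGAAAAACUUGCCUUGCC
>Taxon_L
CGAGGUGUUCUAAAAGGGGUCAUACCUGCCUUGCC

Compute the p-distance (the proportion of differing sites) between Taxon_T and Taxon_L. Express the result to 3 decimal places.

The sequences differ at positions 1 (A/C), 3 (G/A), 5 (C/G), 11 (G/U), 12 (U/A), 13 (G/A), 15 (C/A), 16 (C/G), 17 (A/G), 18 (A/G), 20 (A/U), 21 (A/C), 23 (A/U), 26 (U/C).
There are 14 differences over 35 sites, so p = 14/35 = 0.400.

0.400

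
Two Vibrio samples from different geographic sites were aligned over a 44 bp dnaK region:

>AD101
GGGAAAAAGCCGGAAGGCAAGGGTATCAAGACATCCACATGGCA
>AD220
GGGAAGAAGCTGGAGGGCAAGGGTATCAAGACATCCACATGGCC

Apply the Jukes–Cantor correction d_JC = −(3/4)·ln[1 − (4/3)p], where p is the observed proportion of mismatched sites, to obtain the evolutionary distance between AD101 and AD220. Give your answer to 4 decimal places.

0.0969

The sequences differ at positions 6 (A/G), 11 (C/T), 15 (A/G), 44 (A/C).
p = 4/44 = 0.090909.
d = −0.75 · ln(1 − (4/3)·0.090909) = −0.75 · ln(0.878788) = −0.75 · (-0.129212) = 0.0969.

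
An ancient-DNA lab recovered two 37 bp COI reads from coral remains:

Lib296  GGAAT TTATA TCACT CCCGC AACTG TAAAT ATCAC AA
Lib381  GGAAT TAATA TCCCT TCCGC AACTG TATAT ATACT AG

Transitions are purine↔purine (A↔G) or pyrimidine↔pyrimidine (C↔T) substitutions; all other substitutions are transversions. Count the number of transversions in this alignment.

5

Differing sites — 7:T/A (Tv); 13:A/C (Tv); 16:C/T (Ti); 28:A/T (Tv); 33:C/A (Tv); 34:A/C (Tv); 35:C/T (Ti); 37:A/G (Ti).
Of the 8 differences, 3 transitions and 5 transversions, so the answer is 5.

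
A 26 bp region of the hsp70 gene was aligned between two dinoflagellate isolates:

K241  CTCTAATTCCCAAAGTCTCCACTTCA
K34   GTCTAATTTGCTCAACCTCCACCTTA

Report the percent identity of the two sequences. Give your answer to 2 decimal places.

65.38%

Differing sites — 1:C/G; 9:C/T; 10:C/G; 12:A/T; 13:A/C; 15:G/A; 16:T/C; 23:T/C; 25:C/T.
17 of the 26 sites match, so the percent identity is 17/26 × 100 = 65.38%.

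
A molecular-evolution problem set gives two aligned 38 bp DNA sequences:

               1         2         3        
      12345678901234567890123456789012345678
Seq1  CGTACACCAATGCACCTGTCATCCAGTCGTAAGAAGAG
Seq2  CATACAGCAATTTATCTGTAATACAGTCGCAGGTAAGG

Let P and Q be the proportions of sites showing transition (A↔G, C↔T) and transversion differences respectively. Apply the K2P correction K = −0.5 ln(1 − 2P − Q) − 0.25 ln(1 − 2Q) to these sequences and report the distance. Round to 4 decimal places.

0.4229

Mismatches occur at site 2 (G↔A, transition), site 7 (C↔G, transversion), site 12 (G↔T, transversion), site 13 (C↔T, transition), site 15 (C↔T, transition), site 20 (C↔A, transversion), site 23 (C↔A, transversion), site 30 (T↔C, transition), site 32 (A↔G, transition), site 34 (A↔T, transversion), site 36 (G↔A, transition), site 37 (A↔G, transition).
Of the 12 differences, 7 transitions and 5 transversions over 38 sites: P = 7/38 = 0.184211, Q = 5/38 = 0.131579.
d = −0.5·ln(0.499999) − 0.25·ln(0.736842) = −0.5·(-0.693149) − 0.25·(-0.305382) = 0.4229.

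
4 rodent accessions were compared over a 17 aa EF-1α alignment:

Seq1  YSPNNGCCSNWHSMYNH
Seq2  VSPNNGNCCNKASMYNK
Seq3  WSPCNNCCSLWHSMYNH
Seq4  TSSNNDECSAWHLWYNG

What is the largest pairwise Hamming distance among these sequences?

11

Pairwise Hamming distances:
  Seq1 vs Seq2: 6
  Seq1 vs Seq3: 4
  Seq1 vs Seq4: 8
  Seq2 vs Seq3: 9
  Seq2 vs Seq4: 11
  Seq3 vs Seq4: 9
The largest is 11, between Seq2 and Seq4.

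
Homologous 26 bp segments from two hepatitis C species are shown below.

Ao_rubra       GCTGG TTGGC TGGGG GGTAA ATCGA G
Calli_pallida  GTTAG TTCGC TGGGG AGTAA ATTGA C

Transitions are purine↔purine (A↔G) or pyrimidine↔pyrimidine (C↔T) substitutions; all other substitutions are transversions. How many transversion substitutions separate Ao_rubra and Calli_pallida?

2

Mismatches occur at site 2 (C↔T, transition), site 4 (G↔A, transition), site 8 (G↔C, transversion), site 16 (G↔A, transition), site 23 (C↔T, transition), site 26 (G↔C, transversion).
Of the 6 differences, 4 transitions and 2 transversions, so the answer is 2.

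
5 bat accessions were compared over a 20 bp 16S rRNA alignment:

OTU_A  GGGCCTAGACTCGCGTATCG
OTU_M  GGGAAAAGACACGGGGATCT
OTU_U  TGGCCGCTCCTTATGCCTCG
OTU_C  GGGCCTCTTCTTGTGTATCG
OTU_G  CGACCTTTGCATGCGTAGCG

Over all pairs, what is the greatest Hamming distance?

Pairwise Hamming distances:
  OTU_A vs OTU_M: 7
  OTU_A vs OTU_U: 10
  OTU_A vs OTU_C: 5
  OTU_A vs OTU_G: 8
  OTU_M vs OTU_U: 14
  OTU_M vs OTU_C: 11
  OTU_M vs OTU_G: 13
  OTU_U vs OTU_C: 6
  OTU_U vs OTU_G: 11
  OTU_C vs OTU_G: 7
The largest is 14, between OTU_M and OTU_U.

14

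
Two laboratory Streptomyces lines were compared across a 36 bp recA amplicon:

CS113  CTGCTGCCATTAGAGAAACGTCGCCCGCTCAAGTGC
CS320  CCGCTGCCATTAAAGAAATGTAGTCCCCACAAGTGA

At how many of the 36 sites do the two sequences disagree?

The sequences differ at positions 2 (T/C), 13 (G/A), 19 (C/T), 22 (C/A), 24 (C/T), 27 (G/C), 29 (T/A), 36 (C/A).
That gives 8 mismatches out of 36 aligned sites, so the Hamming distance is 8.

8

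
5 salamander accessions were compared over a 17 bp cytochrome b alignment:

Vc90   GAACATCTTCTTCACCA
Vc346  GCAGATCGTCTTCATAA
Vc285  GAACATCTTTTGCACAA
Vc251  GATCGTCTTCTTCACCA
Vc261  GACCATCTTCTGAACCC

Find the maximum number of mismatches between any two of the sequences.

Pairwise Hamming distances:
  Vc90 vs Vc346: 5
  Vc90 vs Vc285: 3
  Vc90 vs Vc251: 2
  Vc90 vs Vc261: 4
  Vc346 vs Vc285: 6
  Vc346 vs Vc251: 7
  Vc346 vs Vc261: 9
  Vc285 vs Vc251: 5
  Vc285 vs Vc261: 5
  Vc251 vs Vc261: 5
The largest is 9, between Vc346 and Vc261.

9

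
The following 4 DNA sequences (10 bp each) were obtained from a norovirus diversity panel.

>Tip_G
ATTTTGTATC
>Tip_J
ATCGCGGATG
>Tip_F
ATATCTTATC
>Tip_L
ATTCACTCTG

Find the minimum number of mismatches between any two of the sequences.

3

Pairwise Hamming distances:
  Tip_G vs Tip_J: 5
  Tip_G vs Tip_F: 3
  Tip_G vs Tip_L: 5
  Tip_J vs Tip_F: 5
  Tip_J vs Tip_L: 6
  Tip_F vs Tip_L: 6
The smallest is 3, between Tip_G and Tip_F.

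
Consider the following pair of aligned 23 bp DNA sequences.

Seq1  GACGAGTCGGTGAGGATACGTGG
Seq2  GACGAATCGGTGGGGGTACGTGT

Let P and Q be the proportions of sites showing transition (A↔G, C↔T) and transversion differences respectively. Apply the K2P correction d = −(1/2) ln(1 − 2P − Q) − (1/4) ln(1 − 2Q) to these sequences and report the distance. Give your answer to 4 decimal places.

The sequences differ at positions 6 (G/A, transition), 13 (A/G, transition), 16 (A/G, transition), 23 (G/T, transversion).
Of the 4 differences, 3 transitions and 1 transversion over 23 sites: P = 3/23 = 0.130435, Q = 1/23 = 0.043478.
d = −0.5·ln(0.695652) − 0.25·ln(0.913044) = −0.5·(-0.362906) − 0.25·(-0.090971) = 0.2042.

0.2042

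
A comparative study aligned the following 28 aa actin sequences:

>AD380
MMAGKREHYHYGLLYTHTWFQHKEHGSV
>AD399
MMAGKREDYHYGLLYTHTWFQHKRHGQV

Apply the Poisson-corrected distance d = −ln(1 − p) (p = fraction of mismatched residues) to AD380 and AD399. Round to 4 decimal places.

The sequences differ at positions 8 (H/D), 24 (E/R), 27 (S/Q).
p = 3/28 = 0.107143.
d = −ln(1 − 0.107143) = −ln(0.892857) = 0.1133.

0.1133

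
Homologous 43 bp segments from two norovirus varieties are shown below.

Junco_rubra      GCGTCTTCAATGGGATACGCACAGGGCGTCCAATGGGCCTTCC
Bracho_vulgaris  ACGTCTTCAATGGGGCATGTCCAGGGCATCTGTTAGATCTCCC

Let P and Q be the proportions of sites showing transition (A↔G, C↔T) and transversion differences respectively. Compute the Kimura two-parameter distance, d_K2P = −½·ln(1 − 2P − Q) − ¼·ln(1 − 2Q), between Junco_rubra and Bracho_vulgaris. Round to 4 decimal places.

0.4884

The sequences differ at positions 1 (G/A, transition), 15 (A/G, transition), 16 (T/C, transition), 18 (C/T, transition), 20 (C/T, transition), 21 (A/C, transversion), 28 (G/A, transition), 31 (C/T, transition), 32 (A/G, transition), 33 (A/T, transversion), 35 (G/A, transition), 37 (G/A, transition), 38 (C/T, transition), 41 (T/C, transition).
Of the 14 differences, 12 transitions and 2 transversions over 43 sites: P = 12/43 = 0.279070, Q = 2/43 = 0.046512.
d = −0.5·ln(0.395348) − 0.25·ln(0.906976) = −0.5·(-0.927989) − 0.25·(-0.097639) = 0.4884.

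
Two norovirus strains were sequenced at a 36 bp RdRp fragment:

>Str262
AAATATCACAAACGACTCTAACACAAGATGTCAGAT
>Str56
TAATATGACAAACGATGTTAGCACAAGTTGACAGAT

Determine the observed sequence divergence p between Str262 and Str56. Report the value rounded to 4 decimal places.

0.2222

Mismatches occur at site 1 (A→T), site 7 (C→G), site 16 (C→T), site 17 (T→G), site 18 (C→T), site 21 (A→G), site 28 (A→T), site 31 (T→A).
There are 8 differences over 36 sites, so p = 8/36 = 0.2222.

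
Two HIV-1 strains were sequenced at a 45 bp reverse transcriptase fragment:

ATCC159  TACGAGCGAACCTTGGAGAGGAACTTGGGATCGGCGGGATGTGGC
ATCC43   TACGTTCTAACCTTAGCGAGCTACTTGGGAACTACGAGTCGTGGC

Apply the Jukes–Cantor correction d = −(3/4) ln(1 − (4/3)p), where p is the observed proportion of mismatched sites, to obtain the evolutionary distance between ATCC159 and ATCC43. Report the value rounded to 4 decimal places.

Mismatches occur at site 5 (A→T), site 6 (G→T), site 8 (G→T), site 15 (G→A), site 17 (A→C), site 21 (G→C), site 22 (A→T), site 31 (T→A), site 33 (G→T), site 34 (G→A), site 37 (G→A), site 39 (A→T), site 40 (T→C).
p = 13/45 = 0.288889.
d = −0.75 · ln(1 − (4/3)·0.288889) = −0.75 · ln(0.614815) = −0.75 · (-0.486434) = 0.3648.

0.3648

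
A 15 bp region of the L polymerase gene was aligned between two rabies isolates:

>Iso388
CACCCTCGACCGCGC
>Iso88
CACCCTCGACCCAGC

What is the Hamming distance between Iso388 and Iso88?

2

Mismatches occur at site 12 (G/C), site 13 (C/A).
That gives 2 mismatches out of 15 aligned sites, so the Hamming distance is 2.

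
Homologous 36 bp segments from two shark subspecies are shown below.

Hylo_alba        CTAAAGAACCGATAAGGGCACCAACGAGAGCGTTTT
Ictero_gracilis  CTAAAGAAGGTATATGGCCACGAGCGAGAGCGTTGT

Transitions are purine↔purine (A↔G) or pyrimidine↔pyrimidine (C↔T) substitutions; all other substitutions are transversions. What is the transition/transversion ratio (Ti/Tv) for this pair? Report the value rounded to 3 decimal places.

Mismatches occur at site 9 (C/G, transversion), site 10 (C/G, transversion), site 11 (G/T, transversion), site 15 (A/T, transversion), site 18 (G/C, transversion), site 22 (C/G, transversion), site 24 (A/G, transition), site 35 (T/G, transversion).
Of the 8 differences, 1 transition and 7 transversions, so Ti/Tv = 1/7 = 0.143.

0.143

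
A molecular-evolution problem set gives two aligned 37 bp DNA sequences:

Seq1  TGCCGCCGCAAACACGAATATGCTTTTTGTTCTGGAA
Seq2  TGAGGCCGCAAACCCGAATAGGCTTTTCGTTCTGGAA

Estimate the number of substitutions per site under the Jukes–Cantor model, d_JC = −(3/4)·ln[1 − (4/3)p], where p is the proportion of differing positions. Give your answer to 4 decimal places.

The sequences differ at positions 3 (C/A), 4 (C/G), 14 (A/C), 21 (T/G), 28 (T/C).
p = 5/37 = 0.135135.
d = −0.75 · ln(1 − (4/3)·0.135135) = −0.75 · ln(0.819820) = −0.75 · (-0.198670) = 0.1490.

0.1490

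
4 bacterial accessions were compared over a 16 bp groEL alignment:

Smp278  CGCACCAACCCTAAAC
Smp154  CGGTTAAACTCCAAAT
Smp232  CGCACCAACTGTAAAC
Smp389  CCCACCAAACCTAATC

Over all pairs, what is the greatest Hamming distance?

Pairwise Hamming distances:
  Smp278 vs Smp154: 7
  Smp278 vs Smp232: 2
  Smp278 vs Smp389: 3
  Smp154 vs Smp232: 7
  Smp154 vs Smp389: 10
  Smp232 vs Smp389: 5
The largest is 10, between Smp154 and Smp389.

10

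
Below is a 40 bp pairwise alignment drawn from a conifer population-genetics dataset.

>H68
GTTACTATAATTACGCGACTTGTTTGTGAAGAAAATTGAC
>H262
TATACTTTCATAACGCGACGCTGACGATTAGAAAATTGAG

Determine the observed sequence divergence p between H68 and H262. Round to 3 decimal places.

Differing sites — 1:G/T; 2:T/A; 7:A/T; 9:A/C; 12:T/A; 20:T/G; 21:T/C; 22:G/T; 23:T/G; 24:T/A; 25:T/C; 27:T/A; 28:G/T; 29:A/T; 40:C/G.
There are 15 differences over 40 sites, so p = 15/40 = 0.375.

0.375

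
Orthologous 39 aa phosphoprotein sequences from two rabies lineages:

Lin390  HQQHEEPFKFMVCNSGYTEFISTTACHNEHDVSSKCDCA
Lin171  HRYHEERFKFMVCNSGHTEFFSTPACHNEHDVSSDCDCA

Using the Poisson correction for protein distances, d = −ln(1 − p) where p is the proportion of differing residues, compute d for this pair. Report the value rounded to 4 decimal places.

0.1978

The sequences differ at positions 2 (Q/R), 3 (Q/Y), 7 (P/R), 17 (Y/H), 21 (I/F), 24 (T/P), 35 (K/D).
p = 7/39 = 0.179487.
d = −ln(1 − 0.179487) = −ln(0.820513) = 0.1978.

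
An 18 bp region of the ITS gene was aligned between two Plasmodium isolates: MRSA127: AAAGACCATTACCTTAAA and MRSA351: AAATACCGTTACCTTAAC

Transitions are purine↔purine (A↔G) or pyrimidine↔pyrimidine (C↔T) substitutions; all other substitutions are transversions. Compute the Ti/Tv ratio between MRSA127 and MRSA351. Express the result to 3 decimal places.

Mismatches occur at site 4 (G↔T, transversion), site 8 (A↔G, transition), site 18 (A↔C, transversion).
Of the 3 differences, 1 transition and 2 transversions, so Ti/Tv = 1/2 = 0.500.

0.500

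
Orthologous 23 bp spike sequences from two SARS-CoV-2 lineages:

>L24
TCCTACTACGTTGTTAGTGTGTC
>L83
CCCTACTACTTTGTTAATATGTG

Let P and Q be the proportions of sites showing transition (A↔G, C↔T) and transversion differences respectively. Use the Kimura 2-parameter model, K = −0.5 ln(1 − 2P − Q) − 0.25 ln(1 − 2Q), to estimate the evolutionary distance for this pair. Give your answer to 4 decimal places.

0.2615

Differing sites — 1:T/C (Ti); 10:G/T (Tv); 17:G/A (Ti); 19:G/A (Ti); 23:C/G (Tv).
Of the 5 differences, 3 transitions and 2 transversions over 23 sites: P = 3/23 = 0.130435, Q = 2/23 = 0.086957.
d = −0.5·ln(0.652173) − 0.25·ln(0.826086) = −0.5·(-0.427445) − 0.25·(-0.191056) = 0.2615.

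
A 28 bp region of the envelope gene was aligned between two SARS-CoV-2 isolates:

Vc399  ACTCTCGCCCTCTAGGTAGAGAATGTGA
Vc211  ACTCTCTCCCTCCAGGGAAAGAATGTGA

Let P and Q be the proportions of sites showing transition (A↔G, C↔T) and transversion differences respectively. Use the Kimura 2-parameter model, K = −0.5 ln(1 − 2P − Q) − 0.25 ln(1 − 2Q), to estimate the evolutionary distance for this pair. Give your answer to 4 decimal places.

0.1591

The sequences differ at positions 7 (G/T, transversion), 13 (T/C, transition), 17 (T/G, transversion), 19 (G/A, transition).
Of the 4 differences, 2 transitions and 2 transversions over 28 sites: P = 2/28 = 0.071429, Q = 2/28 = 0.071429.
d = −0.5·ln(0.785713) − 0.25·ln(0.857142) = −0.5·(-0.241164) − 0.25·(-0.154152) = 0.1591.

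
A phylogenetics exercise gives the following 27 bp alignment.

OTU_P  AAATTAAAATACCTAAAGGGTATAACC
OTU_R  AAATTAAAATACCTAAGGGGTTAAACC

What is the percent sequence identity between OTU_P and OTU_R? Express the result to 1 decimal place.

88.9%

Differing sites — 17:A/G; 22:A/T; 23:T/A.
24 of the 27 sites match, so the percent identity is 24/27 × 100 = 88.9%.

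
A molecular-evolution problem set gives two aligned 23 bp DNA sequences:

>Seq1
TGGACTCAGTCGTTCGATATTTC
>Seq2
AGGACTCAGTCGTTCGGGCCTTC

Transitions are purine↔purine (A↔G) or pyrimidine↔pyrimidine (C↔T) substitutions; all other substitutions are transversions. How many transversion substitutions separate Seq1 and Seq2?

3

Differing sites — 1:T/A (Tv); 17:A/G (Ti); 18:T/G (Tv); 19:A/C (Tv); 20:T/C (Ti).
Of the 5 differences, 2 transitions and 3 transversions, so the answer is 3.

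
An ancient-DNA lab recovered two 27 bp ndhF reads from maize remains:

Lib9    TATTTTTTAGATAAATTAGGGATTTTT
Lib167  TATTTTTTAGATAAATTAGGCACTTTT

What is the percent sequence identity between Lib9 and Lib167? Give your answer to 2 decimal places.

92.59%

Mismatches occur at site 21 (G↔C), site 23 (T↔C).
25 of the 27 sites match, so the percent identity is 25/27 × 100 = 92.59%.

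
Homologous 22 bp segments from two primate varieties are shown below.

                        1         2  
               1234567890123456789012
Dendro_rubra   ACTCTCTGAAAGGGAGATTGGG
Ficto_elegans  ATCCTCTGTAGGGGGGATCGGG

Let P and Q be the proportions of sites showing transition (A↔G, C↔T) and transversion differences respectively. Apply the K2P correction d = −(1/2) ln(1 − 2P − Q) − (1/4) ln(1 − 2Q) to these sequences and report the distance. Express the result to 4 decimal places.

0.3704

Mismatches occur at site 2 (C↔T, transition), site 3 (T↔C, transition), site 9 (A↔T, transversion), site 11 (A↔G, transition), site 15 (A↔G, transition), site 19 (T↔C, transition).
Of the 6 differences, 5 transitions and 1 transversion over 22 sites: P = 5/22 = 0.227273, Q = 1/22 = 0.045455.
d = −0.5·ln(0.499999) − 0.25·ln(0.909090) = −0.5·(-0.693149) − 0.25·(-0.095311) = 0.3704.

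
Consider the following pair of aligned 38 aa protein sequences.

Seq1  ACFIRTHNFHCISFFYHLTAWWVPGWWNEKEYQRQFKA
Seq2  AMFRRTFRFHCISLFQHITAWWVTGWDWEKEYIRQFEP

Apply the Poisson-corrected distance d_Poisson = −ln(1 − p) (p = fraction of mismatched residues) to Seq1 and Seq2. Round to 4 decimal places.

0.4187

Mismatches occur at site 2 (C/M), site 4 (I/R), site 7 (H/F), site 8 (N/R), site 14 (F/L), site 16 (Y/Q), site 18 (L/I), site 24 (P/T), site 27 (W/D), site 28 (N/W), site 33 (Q/I), site 37 (K/E), site 38 (A/P).
p = 13/38 = 0.342105.
d = −ln(1 − 0.342105) = −ln(0.657895) = 0.4187.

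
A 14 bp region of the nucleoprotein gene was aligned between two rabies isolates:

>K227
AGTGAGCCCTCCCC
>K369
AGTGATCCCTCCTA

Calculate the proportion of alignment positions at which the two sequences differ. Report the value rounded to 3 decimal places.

0.214

Differing sites — 6:G/T; 13:C/T; 14:C/A.
There are 3 differences over 14 sites, so p = 3/14 = 0.214.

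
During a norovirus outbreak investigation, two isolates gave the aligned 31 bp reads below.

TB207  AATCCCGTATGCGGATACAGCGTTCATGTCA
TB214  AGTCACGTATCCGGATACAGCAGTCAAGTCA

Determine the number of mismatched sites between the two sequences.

The sequences differ at positions 2 (A/G), 5 (C/A), 11 (G/C), 22 (G/A), 23 (T/G), 27 (T/A).
That gives 6 mismatches out of 31 aligned sites, so the Hamming distance is 6.

6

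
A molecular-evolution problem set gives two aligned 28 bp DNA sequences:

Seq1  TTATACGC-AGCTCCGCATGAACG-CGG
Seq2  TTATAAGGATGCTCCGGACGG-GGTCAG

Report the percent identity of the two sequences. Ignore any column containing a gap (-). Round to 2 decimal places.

Excluding the 3 gap columns leaves 25 comparable sites.
Mismatches occur at site 6 (C/A), site 8 (C/G), site 10 (A/T), site 17 (C/G), site 19 (T/C), site 21 (A/G), site 23 (C/G), site 27 (G/A).
17 of the 25 comparable sites match, so the percent identity is 17/25 × 100 = 68.00%.

68.00%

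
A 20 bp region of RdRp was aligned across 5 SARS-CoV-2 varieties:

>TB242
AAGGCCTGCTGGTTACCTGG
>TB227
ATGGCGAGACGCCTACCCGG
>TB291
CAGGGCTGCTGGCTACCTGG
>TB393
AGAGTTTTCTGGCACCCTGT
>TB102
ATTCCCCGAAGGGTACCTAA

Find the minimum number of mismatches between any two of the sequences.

Pairwise Hamming distances:
  TB242 vs TB227: 8
  TB242 vs TB291: 3
  TB242 vs TB393: 9
  TB242 vs TB102: 9
  TB227 vs TB291: 9
  TB227 vs TB393: 13
  TB227 vs TB102: 10
  TB291 vs TB393: 9
  TB291 vs TB102: 11
  TB393 vs TB102: 14
The smallest is 3, between TB242 and TB291.

3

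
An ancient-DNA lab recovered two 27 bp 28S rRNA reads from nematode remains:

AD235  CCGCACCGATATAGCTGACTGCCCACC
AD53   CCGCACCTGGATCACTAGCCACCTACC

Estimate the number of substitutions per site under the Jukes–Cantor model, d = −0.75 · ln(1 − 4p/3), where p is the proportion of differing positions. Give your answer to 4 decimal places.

The sequences differ at positions 8 (G/T), 9 (A/G), 10 (T/G), 13 (A/C), 14 (G/A), 17 (G/A), 18 (A/G), 20 (T/C), 21 (G/A), 24 (C/T).
p = 10/27 = 0.370370.
d = −0.75 · ln(1 − (4/3)·0.370370) = −0.75 · ln(0.506173) = −0.75 · (-0.680877) = 0.5107.

0.5107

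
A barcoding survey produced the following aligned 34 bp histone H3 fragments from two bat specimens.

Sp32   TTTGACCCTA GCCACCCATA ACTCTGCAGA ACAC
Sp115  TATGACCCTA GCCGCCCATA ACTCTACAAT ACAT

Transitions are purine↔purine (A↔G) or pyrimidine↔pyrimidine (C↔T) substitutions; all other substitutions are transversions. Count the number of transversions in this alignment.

The sequences differ at positions 2 (T/A, transversion), 14 (A/G, transition), 26 (G/A, transition), 29 (G/A, transition), 30 (A/T, transversion), 34 (C/T, transition).
Of the 6 differences, 4 transitions and 2 transversions, so the answer is 2.

2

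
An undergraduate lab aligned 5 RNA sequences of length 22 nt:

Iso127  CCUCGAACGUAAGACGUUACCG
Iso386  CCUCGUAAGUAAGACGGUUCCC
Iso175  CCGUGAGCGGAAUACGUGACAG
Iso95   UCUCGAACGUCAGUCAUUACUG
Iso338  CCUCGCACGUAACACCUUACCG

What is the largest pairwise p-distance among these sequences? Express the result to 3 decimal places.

0.545

Pairwise Hamming distances:
  Iso127 vs Iso386: 5
  Iso127 vs Iso175: 7
  Iso127 vs Iso95: 5
  Iso127 vs Iso338: 3
  Iso386 vs Iso175: 12
  Iso386 vs Iso95: 10
  Iso386 vs Iso338: 7
  Iso175 vs Iso95: 11
  Iso175 vs Iso338: 9
  Iso95 vs Iso338: 7
The largest is 12 mismatches, between Iso386 and Iso175; p = 12/22 = 0.545.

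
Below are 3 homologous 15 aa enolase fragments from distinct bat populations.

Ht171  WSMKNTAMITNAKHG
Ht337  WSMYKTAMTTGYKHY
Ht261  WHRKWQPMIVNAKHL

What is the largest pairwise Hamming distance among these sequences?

Pairwise Hamming distances:
  Ht171 vs Ht337: 6
  Ht171 vs Ht261: 7
  Ht337 vs Ht261: 11
The largest is 11, between Ht337 and Ht261.

11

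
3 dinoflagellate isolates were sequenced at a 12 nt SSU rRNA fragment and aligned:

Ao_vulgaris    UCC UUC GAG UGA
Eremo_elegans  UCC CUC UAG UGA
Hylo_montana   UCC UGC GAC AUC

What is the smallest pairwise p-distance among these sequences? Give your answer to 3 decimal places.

0.167

Pairwise Hamming distances:
  Ao_vulgaris vs Eremo_elegans: 2
  Ao_vulgaris vs Hylo_montana: 5
  Eremo_elegans vs Hylo_montana: 7
The smallest is 2 mismatches, between Ao_vulgaris and Eremo_elegans; p = 2/12 = 0.167.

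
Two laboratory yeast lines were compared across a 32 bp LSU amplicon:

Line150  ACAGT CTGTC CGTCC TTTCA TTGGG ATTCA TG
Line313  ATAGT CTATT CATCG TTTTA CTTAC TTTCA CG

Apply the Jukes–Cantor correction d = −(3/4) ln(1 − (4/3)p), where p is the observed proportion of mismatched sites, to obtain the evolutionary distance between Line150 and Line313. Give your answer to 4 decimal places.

Mismatches occur at site 2 (C↔T), site 8 (G↔A), site 10 (C↔T), site 12 (G↔A), site 15 (C↔G), site 19 (C↔T), site 21 (T↔C), site 23 (G↔T), site 24 (G↔A), site 25 (G↔C), site 26 (A↔T), site 31 (T↔C).
p = 12/32 = 0.375000.
d = −0.75 · ln(1 − (4/3)·0.375000) = −0.75 · ln(0.500000) = −0.75 · (-0.693147) = 0.5199.

0.5199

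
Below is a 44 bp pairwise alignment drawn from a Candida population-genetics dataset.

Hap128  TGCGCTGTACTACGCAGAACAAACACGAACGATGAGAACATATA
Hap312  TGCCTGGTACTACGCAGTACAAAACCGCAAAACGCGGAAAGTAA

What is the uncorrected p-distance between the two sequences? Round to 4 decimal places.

The sequences differ at positions 4 (G/C), 5 (C/T), 6 (T/G), 18 (A/T), 24 (C/A), 25 (A/C), 28 (A/C), 30 (C/A), 31 (G/A), 33 (T/C), 35 (A/C), 37 (A/G), 39 (C/A), 41 (T/G), 42 (A/T), 43 (T/A).
There are 16 differences over 44 sites, so p = 16/44 = 0.3636.

0.3636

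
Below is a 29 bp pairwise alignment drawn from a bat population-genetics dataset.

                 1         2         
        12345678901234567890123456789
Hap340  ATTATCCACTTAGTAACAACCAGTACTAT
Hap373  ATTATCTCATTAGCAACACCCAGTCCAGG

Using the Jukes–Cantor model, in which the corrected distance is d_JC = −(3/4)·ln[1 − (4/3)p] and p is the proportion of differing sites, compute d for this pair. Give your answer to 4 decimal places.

0.4006

The sequences differ at positions 7 (C/T), 8 (A/C), 9 (C/A), 14 (T/C), 19 (A/C), 25 (A/C), 27 (T/A), 28 (A/G), 29 (T/G).
p = 9/29 = 0.310345.
d = −0.75 · ln(1 − (4/3)·0.310345) = −0.75 · ln(0.586207) = −0.75 · (-0.534082) = 0.4006.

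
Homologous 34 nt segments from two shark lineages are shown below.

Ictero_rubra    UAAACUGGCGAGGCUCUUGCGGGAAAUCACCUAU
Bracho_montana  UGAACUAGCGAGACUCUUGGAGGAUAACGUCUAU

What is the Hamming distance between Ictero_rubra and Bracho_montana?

9

Differing sites — 2:A/G; 7:G/A; 13:G/A; 20:C/G; 21:G/A; 25:A/U; 27:U/A; 29:A/G; 30:C/U.
That gives 9 mismatches out of 34 aligned sites, so the Hamming distance is 9.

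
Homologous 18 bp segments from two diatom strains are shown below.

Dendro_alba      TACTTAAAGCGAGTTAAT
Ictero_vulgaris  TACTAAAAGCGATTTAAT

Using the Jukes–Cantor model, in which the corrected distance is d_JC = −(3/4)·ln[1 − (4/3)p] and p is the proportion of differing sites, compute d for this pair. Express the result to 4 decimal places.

0.1203

Mismatches occur at site 5 (T↔A), site 13 (G↔T).
p = 2/18 = 0.111111.
d = −0.75 · ln(1 − (4/3)·0.111111) = −0.75 · ln(0.851852) = −0.75 · (-0.160342) = 0.1203.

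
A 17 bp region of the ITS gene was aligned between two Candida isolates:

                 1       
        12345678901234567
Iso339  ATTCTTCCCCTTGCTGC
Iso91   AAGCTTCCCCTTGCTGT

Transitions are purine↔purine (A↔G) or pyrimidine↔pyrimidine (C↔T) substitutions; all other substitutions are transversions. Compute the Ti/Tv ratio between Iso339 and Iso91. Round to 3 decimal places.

Differing sites — 2:T/A (Tv); 3:T/G (Tv); 17:C/T (Ti).
Of the 3 differences, 1 transition and 2 transversions, so Ti/Tv = 1/2 = 0.500.

0.500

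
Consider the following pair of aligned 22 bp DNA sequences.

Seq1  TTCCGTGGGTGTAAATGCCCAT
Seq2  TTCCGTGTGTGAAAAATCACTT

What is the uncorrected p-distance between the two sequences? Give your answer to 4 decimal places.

Differing sites — 8:G/T; 12:T/A; 16:T/A; 17:G/T; 19:C/A; 21:A/T.
There are 6 differences over 22 sites, so p = 6/22 = 0.2727.

0.2727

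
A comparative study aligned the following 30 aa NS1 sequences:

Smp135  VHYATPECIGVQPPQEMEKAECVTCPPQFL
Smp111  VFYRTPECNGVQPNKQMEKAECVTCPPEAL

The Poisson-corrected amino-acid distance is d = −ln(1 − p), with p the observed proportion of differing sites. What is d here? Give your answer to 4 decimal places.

0.3102

Differing sites — 2:H/F; 4:A/R; 9:I/N; 14:P/N; 15:Q/K; 16:E/Q; 28:Q/E; 29:F/A.
p = 8/30 = 0.266667.
d = −ln(1 − 0.266667) = −ln(0.733333) = 0.3102.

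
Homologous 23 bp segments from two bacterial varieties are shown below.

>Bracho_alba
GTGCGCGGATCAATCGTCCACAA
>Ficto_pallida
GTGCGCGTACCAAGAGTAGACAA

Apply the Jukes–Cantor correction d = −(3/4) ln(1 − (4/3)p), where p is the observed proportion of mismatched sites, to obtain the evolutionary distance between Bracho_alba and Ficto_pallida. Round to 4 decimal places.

0.3206

Differing sites — 8:G/T; 10:T/C; 14:T/G; 15:C/A; 18:C/A; 19:C/G.
p = 6/23 = 0.260870.
d = −0.75 · ln(1 − (4/3)·0.260870) = −0.75 · ln(0.652173) = −0.75 · (-0.427445) = 0.3206.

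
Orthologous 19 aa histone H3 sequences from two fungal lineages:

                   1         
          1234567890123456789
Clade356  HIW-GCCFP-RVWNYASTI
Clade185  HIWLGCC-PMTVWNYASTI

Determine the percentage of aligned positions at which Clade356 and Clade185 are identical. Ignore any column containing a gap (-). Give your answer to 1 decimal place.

Excluding the 3 gap columns leaves 16 comparable sites.
The sequences differ at position 11 (R/T).
15 of the 16 comparable sites match, so the percent identity is 15/16 × 100 = 93.8%.

93.8%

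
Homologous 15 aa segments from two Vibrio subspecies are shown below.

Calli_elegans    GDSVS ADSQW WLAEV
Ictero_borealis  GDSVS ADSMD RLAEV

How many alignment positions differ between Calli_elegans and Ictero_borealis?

Differing sites — 9:Q/M; 10:W/D; 11:W/R.
That gives 3 mismatches out of 15 aligned sites, so the Hamming distance is 3.

3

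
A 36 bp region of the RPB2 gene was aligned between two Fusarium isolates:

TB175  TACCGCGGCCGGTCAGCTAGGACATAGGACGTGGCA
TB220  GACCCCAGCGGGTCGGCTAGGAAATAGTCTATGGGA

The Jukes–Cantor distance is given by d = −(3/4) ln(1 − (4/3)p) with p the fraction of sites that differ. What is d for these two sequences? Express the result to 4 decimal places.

0.3924

Differing sites — 1:T/G; 5:G/C; 7:G/A; 10:C/G; 15:A/G; 23:C/A; 28:G/T; 29:A/C; 30:C/T; 31:G/A; 35:C/G.
p = 11/36 = 0.305556.
d = −0.75 · ln(1 − (4/3)·0.305556) = −0.75 · ln(0.592592) = −0.75 · (-0.523249) = 0.3924.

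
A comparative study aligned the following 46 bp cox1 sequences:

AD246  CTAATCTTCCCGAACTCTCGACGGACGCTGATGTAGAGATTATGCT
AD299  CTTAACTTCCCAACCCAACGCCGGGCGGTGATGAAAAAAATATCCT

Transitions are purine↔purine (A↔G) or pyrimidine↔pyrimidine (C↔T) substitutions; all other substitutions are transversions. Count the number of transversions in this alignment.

10

Mismatches occur at site 3 (A/T, transversion), site 5 (T/A, transversion), site 12 (G/A, transition), site 14 (A/C, transversion), site 16 (T/C, transition), site 17 (C/A, transversion), site 18 (T/A, transversion), site 21 (A/C, transversion), site 25 (A/G, transition), site 28 (C/G, transversion), site 34 (T/A, transversion), site 36 (G/A, transition), site 38 (G/A, transition), site 40 (T/A, transversion), site 44 (G/C, transversion).
Of the 15 differences, 5 transitions and 10 transversions, so the answer is 10.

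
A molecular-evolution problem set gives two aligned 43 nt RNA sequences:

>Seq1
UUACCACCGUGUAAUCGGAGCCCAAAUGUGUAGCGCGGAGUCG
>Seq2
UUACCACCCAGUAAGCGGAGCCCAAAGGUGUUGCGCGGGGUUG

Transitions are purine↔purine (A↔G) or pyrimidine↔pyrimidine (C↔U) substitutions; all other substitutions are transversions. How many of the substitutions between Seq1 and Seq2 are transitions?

Differing sites — 9:G/C (Tv); 10:U/A (Tv); 15:U/G (Tv); 27:U/G (Tv); 32:A/U (Tv); 39:A/G (Ti); 42:C/U (Ti).
Of the 7 differences, 2 transitions and 5 transversions, so the answer is 2.

2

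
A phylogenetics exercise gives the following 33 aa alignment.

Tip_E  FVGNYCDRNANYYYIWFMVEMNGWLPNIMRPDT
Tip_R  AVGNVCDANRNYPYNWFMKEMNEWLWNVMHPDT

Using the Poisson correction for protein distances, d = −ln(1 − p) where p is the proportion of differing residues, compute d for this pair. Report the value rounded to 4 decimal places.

Mismatches occur at site 1 (F/A), site 5 (Y/V), site 8 (R/A), site 10 (A/R), site 13 (Y/P), site 15 (I/N), site 19 (V/K), site 23 (G/E), site 26 (P/W), site 28 (I/V), site 30 (R/H).
p = 11/33 = 0.333333.
d = −ln(1 − 0.333333) = −ln(0.666667) = 0.4055.

0.4055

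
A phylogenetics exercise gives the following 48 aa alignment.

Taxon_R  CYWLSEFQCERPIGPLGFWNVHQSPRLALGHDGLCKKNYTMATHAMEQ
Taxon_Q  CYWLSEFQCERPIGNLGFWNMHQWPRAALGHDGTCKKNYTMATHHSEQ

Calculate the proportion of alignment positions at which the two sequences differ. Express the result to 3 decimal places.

The sequences differ at positions 15 (P/N), 21 (V/M), 24 (S/W), 27 (L/A), 34 (L/T), 45 (A/H), 46 (M/S).
There are 7 differences over 48 sites, so p = 7/48 = 0.146.

0.146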